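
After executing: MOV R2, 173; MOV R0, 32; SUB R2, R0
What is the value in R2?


Register state trace:
  MOV R2, 173  → R2 = 173
  MOV R0, 32  → R0 = 32
  SUB R2, R0  → R2 = 173 - 32 = 141
Final: R2 = 141

141


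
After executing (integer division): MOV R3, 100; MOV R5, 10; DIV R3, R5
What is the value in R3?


Register state trace:
  MOV R3, 100  → R3 = 100
  MOV R5, 10  → R5 = 10
  DIV R3, R5  → R3 = 100 // 10 = 10
Final: R3 = 10

10


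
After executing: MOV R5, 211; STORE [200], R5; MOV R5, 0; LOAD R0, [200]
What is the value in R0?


Register and memory trace:
  MOV R5, 211  → R5 = 211
  STORE [200], R5  → mem[200] = 211
  MOV R5, 0  → R5 = 0
  LOAD R0, [200]  → R0 = mem[200] = 211
Final: R0 = 211

211


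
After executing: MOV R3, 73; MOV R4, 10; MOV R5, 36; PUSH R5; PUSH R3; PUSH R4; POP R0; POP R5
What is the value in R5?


Stack trace (top is rightmost):
  MOV R3, 73  → R3 = 73
  MOV R4, 10  → R4 = 10
  MOV R5, 36  → R5 = 36
  PUSH R5  → stack: [36]
  PUSH R3  → stack: [36, 73]
  PUSH R4  → stack: [36, 73, 10]
  POP R0  → R0 = 10, stack: [36, 73]
  POP R5  → R5 = 73, stack: [36]
Final: R5 = 73

73


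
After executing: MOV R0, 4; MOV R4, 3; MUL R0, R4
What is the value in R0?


Register state trace:
  MOV R0, 4  → R0 = 4
  MOV R4, 3  → R4 = 3
  MUL R0, R4  → R0 = 4 * 3 = 12
Final: R0 = 12

12


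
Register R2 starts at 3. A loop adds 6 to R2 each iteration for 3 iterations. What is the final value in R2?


Starting value: R2 = 3
  Iter 1: R2 = 3 + 6 = 9
  Iter 2: R2 = 9 + 6 = 15
  Iter 3: R2 = 15 + 6 = 21
Final: R2 = 21

21


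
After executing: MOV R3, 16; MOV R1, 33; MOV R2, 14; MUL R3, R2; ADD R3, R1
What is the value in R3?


Register state trace:
  MOV R3, 16  → R3 = 16
  MOV R1, 33  → R1 = 33
  MOV R2, 14  → R2 = 14
  MUL R3, R2  → R3 = 16 * 14 = 224
  ADD R3, R1  → R3 = 224 + 33 = 257
Final: R3 = 257

257


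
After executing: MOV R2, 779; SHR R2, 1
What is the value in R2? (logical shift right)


Register state trace:
  MOV R2, 779  → R2 = 779
  SHR R2, 1  → R2 = 779 >> 1 = 779 // 2^1 = 389
Final: R2 = 389

389


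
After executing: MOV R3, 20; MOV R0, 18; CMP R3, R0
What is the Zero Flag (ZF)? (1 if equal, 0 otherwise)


Register state trace:
  MOV R3, 20  → R3 = 20
  MOV R0, 18  → R0 = 18
  CMP R3, R0  → computes 20 - 18 = 2
  Result is nonzero, so values are not equal
ZF = 0

0


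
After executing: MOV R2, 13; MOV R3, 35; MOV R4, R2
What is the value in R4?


Register state trace:
  MOV R2, 13  → R2 = 13
  MOV R3, 35  → R3 = 35
  MOV R4, R2  → R4 = 13
Final: R4 = 13

13


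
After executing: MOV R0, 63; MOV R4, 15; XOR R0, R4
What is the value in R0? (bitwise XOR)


Register state trace:
  MOV R0, 63  → R0 = 63 (0b00111111)
  MOV R4, 15  → R4 = 15 (0b00001111)
  XOR R0, R4  → R0 = 63 XOR 15 = 48 (0b00110000)
Final: R0 = 48

48


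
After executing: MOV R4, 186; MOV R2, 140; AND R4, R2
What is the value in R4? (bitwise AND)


Register state trace:
  MOV R4, 186  → R4 = 186 (0b10111010)
  MOV R2, 140  → R2 = 140 (0b10001100)
  AND R4, R2  → R4 = 186 AND 140 = 136 (0b10001000)
Final: R4 = 136

136


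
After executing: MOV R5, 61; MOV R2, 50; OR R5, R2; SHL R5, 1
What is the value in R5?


Register state trace:
  MOV R5, 61  → R5 = 61 (0b00111101)
  MOV R2, 50  → R2 = 50 (0b00110010)
  OR R5, R2  → R5 = 61 OR 50 = 63 (0b00111111)
  SHL R5, 1  → R5 = 63 << 1 = 126
Final: R5 = 126

126


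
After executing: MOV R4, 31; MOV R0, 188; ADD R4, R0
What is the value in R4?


Register state trace:
  MOV R4, 31  → R4 = 31
  MOV R0, 188  → R0 = 188
  ADD R4, R0  → R4 = 31 + 188 = 219
Final: R4 = 219

219


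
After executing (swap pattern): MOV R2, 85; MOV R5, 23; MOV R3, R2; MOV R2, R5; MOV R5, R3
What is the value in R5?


Register state trace (swap pattern):
  MOV R2, 85  → R2 = 85
  MOV R5, 23  → R5 = 23
  MOV R3, R2  → R3 = 85  (save R2)
  MOV R2, R5  → R2 = 23  (R2 gets R5's value)
  MOV R5, R3  → R5 = 85  (R5 gets saved value)
Final: R5 = 85

85


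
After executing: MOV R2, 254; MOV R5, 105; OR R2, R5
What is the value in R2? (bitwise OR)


Register state trace:
  MOV R2, 254  → R2 = 254 (0b11111110)
  MOV R5, 105  → R5 = 105 (0b01101001)
  OR R2, R5   → R2 = 254 OR 105 = 255 (0b11111111)
Final: R2 = 255

255


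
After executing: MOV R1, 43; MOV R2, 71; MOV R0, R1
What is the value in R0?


Register state trace:
  MOV R1, 43  → R1 = 43
  MOV R2, 71  → R2 = 71
  MOV R0, R1  → R0 = 43
Final: R0 = 43

43


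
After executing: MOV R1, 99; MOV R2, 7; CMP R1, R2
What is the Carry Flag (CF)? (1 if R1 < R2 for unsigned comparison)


Register state trace:
  MOV R1, 99  → R1 = 99
  MOV R2, 7  → R2 = 7
  CMP R1, R2  → unsigned 99 - 7: no borrow
  99 >= 7, so CF = 0
CF = 0

0


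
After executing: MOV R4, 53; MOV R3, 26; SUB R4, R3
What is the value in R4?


Register state trace:
  MOV R4, 53  → R4 = 53
  MOV R3, 26  → R3 = 26
  SUB R4, R3  → R4 = 53 - 26 = 27
Final: R4 = 27

27


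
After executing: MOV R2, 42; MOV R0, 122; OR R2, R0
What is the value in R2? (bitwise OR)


Register state trace:
  MOV R2, 42  → R2 = 42 (0b00101010)
  MOV R0, 122  → R0 = 122 (0b01111010)
  OR R2, R0   → R2 = 42 OR 122 = 122 (0b01111010)
Final: R2 = 122

122


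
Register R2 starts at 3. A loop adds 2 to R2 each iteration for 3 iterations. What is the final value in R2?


Starting value: R2 = 3
  Iter 1: R2 = 3 + 2 = 5
  Iter 2: R2 = 5 + 2 = 7
  Iter 3: R2 = 7 + 2 = 9
Final: R2 = 9

9


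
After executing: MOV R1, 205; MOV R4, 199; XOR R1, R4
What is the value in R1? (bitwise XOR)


Register state trace:
  MOV R1, 205  → R1 = 205 (0b11001101)
  MOV R4, 199  → R4 = 199 (0b11000111)
  XOR R1, R4  → R1 = 205 XOR 199 = 10 (0b00001010)
Final: R1 = 10

10


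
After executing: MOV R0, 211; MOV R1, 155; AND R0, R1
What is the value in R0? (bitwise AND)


Register state trace:
  MOV R0, 211  → R0 = 211 (0b11010011)
  MOV R1, 155  → R1 = 155 (0b10011011)
  AND R0, R1  → R0 = 211 AND 155 = 147 (0b10010011)
Final: R0 = 147

147


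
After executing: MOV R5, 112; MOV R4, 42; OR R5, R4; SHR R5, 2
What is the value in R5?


Register state trace:
  MOV R5, 112  → R5 = 112 (0b01110000)
  MOV R4, 42  → R4 = 42 (0b00101010)
  OR R5, R4  → R5 = 112 OR 42 = 122 (0b01111010)
  SHR R5, 2  → R5 = 122 >> 2 = 30
Final: R5 = 30

30


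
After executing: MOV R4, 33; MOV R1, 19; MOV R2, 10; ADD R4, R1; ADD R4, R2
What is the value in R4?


Register state trace:
  MOV R4, 33  → R4 = 33
  MOV R1, 19  → R1 = 19
  MOV R2, 10  → R2 = 10
  ADD R4, R1  → R4 = 33 + 19 = 52
  ADD R4, R2  → R4 = 52 + 10 = 62
Final: R4 = 62

62


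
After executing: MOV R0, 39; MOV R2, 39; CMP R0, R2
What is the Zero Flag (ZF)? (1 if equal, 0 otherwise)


Register state trace:
  MOV R0, 39  → R0 = 39
  MOV R2, 39  → R2 = 39
  CMP R0, R2  → computes 39 - 39 = 0
  Result is zero, so values are equal
ZF = 1

1


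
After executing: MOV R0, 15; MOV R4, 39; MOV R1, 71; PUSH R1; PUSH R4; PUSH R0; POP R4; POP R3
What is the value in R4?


Stack trace (top is rightmost):
  MOV R0, 15  → R0 = 15
  MOV R4, 39  → R4 = 39
  MOV R1, 71  → R1 = 71
  PUSH R1  → stack: [71]
  PUSH R4  → stack: [71, 39]
  PUSH R0  → stack: [71, 39, 15]
  POP R4  → R4 = 15, stack: [71, 39]
  POP R3  → R3 = 39, stack: [71]
Final: R4 = 15

15


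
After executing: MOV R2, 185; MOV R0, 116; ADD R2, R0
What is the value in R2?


Register state trace:
  MOV R2, 185  → R2 = 185
  MOV R0, 116  → R0 = 116
  ADD R2, R0  → R2 = 185 + 116 = 301
Final: R2 = 301

301


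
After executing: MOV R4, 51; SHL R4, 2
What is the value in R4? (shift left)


Register state trace:
  MOV R4, 51  → R4 = 51
  SHL R4, 2  → R4 = 51 << 2 = 51 * 2^2 = 204
Final: R4 = 204

204


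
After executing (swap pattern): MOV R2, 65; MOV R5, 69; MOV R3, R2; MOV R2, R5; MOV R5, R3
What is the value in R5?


Register state trace (swap pattern):
  MOV R2, 65  → R2 = 65
  MOV R5, 69  → R5 = 69
  MOV R3, R2  → R3 = 65  (save R2)
  MOV R2, R5  → R2 = 69  (R2 gets R5's value)
  MOV R5, R3  → R5 = 65  (R5 gets saved value)
Final: R5 = 65

65


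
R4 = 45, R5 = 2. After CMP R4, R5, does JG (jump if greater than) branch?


Trace:
  R4 = 45, R5 = 2
  CMP R4, R5  → compares 45 vs 2
  JG checks: is 45 greater than 2?
  45 > 2, so condition is true
Branch taken: Yes

Yes


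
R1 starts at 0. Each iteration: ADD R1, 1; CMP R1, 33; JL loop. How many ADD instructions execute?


Loop trace (R1 starts at 0, target 33, step 1):
  ADD #1: R1 = 0 + 1 = 1  → 1 < 33, loop
  ADD #2: R1 = 1 + 1 = 2  → 2 < 33, loop
  ADD #3: R1 = 2 + 1 = 3  → 3 < 33, loop
  ADD #4: R1 = 3 + 1 = 4  → 4 < 33, loop
  ADD #5: R1 = 4 + 1 = 5  → 5 < 33, loop
  ADD #6: R1 = 5 + 1 = 6  → 6 < 33, loop
  ADD #7: R1 = 6 + 1 = 7  → 7 < 33, loop
  ADD #8: R1 = 7 + 1 = 8  → 8 < 33, loop
  ADD #9: R1 = 8 + 1 = 9  → 9 < 33, loop
  ADD #10: R1 = 9 + 1 = 10  → 10 < 33, loop
  ADD #11: R1 = 10 + 1 = 11  → 11 < 33, loop
  ADD #12: R1 = 11 + 1 = 12  → 12 < 33, loop
  ADD #13: R1 = 12 + 1 = 13  → 13 < 33, loop
  ADD #14: R1 = 13 + 1 = 14  → 14 < 33, loop
  ADD #15: R1 = 14 + 1 = 15  → 15 < 33, loop
  ADD #16: R1 = 15 + 1 = 16  → 16 < 33, loop
  ADD #17: R1 = 16 + 1 = 17  → 17 < 33, loop
  ADD #18: R1 = 17 + 1 = 18  → 18 < 33, loop
  ADD #19: R1 = 18 + 1 = 19  → 19 < 33, loop
  ADD #20: R1 = 19 + 1 = 20  → 20 < 33, loop
  ADD #21: R1 = 20 + 1 = 21  → 21 < 33, loop
  ADD #22: R1 = 21 + 1 = 22  → 22 < 33, loop
  ADD #23: R1 = 22 + 1 = 23  → 23 < 33, loop
  ADD #24: R1 = 23 + 1 = 24  → 24 < 33, loop
  ADD #25: R1 = 24 + 1 = 25  → 25 < 33, loop
  ADD #26: R1 = 25 + 1 = 26  → 26 < 33, loop
  ADD #27: R1 = 26 + 1 = 27  → 27 < 33, loop
  ADD #28: R1 = 27 + 1 = 28  → 28 < 33, loop
  ADD #29: R1 = 28 + 1 = 29  → 29 < 33, loop
  ADD #30: R1 = 29 + 1 = 30  → 30 < 33, loop
  ADD #31: R1 = 30 + 1 = 31  → 31 < 33, loop
  ADD #32: R1 = 31 + 1 = 32  → 32 < 33, loop
  ADD #33: R1 = 32 + 1 = 33  → 33 >= 33, exit
Total ADD instructions: 33

33


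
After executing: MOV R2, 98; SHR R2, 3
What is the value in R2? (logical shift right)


Register state trace:
  MOV R2, 98  → R2 = 98
  SHR R2, 3  → R2 = 98 >> 3 = 98 // 2^3 = 12
Final: R2 = 12

12


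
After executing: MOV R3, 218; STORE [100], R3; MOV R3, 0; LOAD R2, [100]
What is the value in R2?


Register and memory trace:
  MOV R3, 218  → R3 = 218
  STORE [100], R3  → mem[100] = 218
  MOV R3, 0  → R3 = 0
  LOAD R2, [100]  → R2 = mem[100] = 218
Final: R2 = 218

218


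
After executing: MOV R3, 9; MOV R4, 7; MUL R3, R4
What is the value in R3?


Register state trace:
  MOV R3, 9  → R3 = 9
  MOV R4, 7  → R4 = 7
  MUL R3, R4  → R3 = 9 * 7 = 63
Final: R3 = 63

63


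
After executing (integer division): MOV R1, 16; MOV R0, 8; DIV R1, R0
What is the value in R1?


Register state trace:
  MOV R1, 16  → R1 = 16
  MOV R0, 8  → R0 = 8
  DIV R1, R0  → R1 = 16 // 8 = 2
Final: R1 = 2

2


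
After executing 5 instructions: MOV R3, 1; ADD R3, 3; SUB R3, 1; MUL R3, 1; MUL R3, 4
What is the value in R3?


Register state trace:
  MOV R3, 1  → R3 = 1
  ADD R3, 3  → R3 = 1 + 3 = 4
  SUB R3, 1  → R3 = 4 - 1 = 3
  MUL R3, 1  → R3 = 3 * 1 = 3
  MUL R3, 4  → R3 = 3 * 4 = 12
Final: R3 = 12

12


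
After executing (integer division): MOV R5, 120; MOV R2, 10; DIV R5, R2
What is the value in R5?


Register state trace:
  MOV R5, 120  → R5 = 120
  MOV R2, 10  → R2 = 10
  DIV R5, R2  → R5 = 120 // 10 = 12
Final: R5 = 12

12


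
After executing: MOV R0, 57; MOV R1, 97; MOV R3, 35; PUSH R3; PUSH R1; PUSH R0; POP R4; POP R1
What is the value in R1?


Stack trace (top is rightmost):
  MOV R0, 57  → R0 = 57
  MOV R1, 97  → R1 = 97
  MOV R3, 35  → R3 = 35
  PUSH R3  → stack: [35]
  PUSH R1  → stack: [35, 97]
  PUSH R0  → stack: [35, 97, 57]
  POP R4  → R4 = 57, stack: [35, 97]
  POP R1  → R1 = 97, stack: [35]
Final: R1 = 97

97


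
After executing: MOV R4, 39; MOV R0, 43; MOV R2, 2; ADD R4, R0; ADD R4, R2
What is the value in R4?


Register state trace:
  MOV R4, 39  → R4 = 39
  MOV R0, 43  → R0 = 43
  MOV R2, 2  → R2 = 2
  ADD R4, R0  → R4 = 39 + 43 = 82
  ADD R4, R2  → R4 = 82 + 2 = 84
Final: R4 = 84

84


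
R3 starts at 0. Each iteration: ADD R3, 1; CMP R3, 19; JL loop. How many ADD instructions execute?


Loop trace (R3 starts at 0, target 19, step 1):
  ADD #1: R3 = 0 + 1 = 1  → 1 < 19, loop
  ADD #2: R3 = 1 + 1 = 2  → 2 < 19, loop
  ADD #3: R3 = 2 + 1 = 3  → 3 < 19, loop
  ADD #4: R3 = 3 + 1 = 4  → 4 < 19, loop
  ADD #5: R3 = 4 + 1 = 5  → 5 < 19, loop
  ADD #6: R3 = 5 + 1 = 6  → 6 < 19, loop
  ADD #7: R3 = 6 + 1 = 7  → 7 < 19, loop
  ADD #8: R3 = 7 + 1 = 8  → 8 < 19, loop
  ADD #9: R3 = 8 + 1 = 9  → 9 < 19, loop
  ADD #10: R3 = 9 + 1 = 10  → 10 < 19, loop
  ADD #11: R3 = 10 + 1 = 11  → 11 < 19, loop
  ADD #12: R3 = 11 + 1 = 12  → 12 < 19, loop
  ADD #13: R3 = 12 + 1 = 13  → 13 < 19, loop
  ADD #14: R3 = 13 + 1 = 14  → 14 < 19, loop
  ADD #15: R3 = 14 + 1 = 15  → 15 < 19, loop
  ADD #16: R3 = 15 + 1 = 16  → 16 < 19, loop
  ADD #17: R3 = 16 + 1 = 17  → 17 < 19, loop
  ADD #18: R3 = 17 + 1 = 18  → 18 < 19, loop
  ADD #19: R3 = 18 + 1 = 19  → 19 >= 19, exit
Total ADD instructions: 19

19


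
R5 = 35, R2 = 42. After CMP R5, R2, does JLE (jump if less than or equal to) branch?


Trace:
  R5 = 35, R2 = 42
  CMP R5, R2  → compares 35 vs 42
  JLE checks: is 35 less than or equal to 42?
  35 < 42, so condition is true
Branch taken: Yes

Yes


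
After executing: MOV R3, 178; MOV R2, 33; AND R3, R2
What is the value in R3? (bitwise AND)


Register state trace:
  MOV R3, 178  → R3 = 178 (0b10110010)
  MOV R2, 33  → R2 = 33 (0b00100001)
  AND R3, R2  → R3 = 178 AND 33 = 32 (0b00100000)
Final: R3 = 32

32


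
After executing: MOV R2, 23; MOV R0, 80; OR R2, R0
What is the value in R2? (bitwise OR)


Register state trace:
  MOV R2, 23  → R2 = 23 (0b00010111)
  MOV R0, 80  → R0 = 80 (0b01010000)
  OR R2, R0   → R2 = 23 OR 80 = 87 (0b01010111)
Final: R2 = 87

87


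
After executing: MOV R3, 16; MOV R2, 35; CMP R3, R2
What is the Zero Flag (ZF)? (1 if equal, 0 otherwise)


Register state trace:
  MOV R3, 16  → R3 = 16
  MOV R2, 35  → R2 = 35
  CMP R3, R2  → computes 16 - 35 = -19
  Result is nonzero, so values are not equal
ZF = 0

0


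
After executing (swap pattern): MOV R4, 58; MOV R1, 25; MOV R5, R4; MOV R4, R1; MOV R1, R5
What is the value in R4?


Register state trace (swap pattern):
  MOV R4, 58  → R4 = 58
  MOV R1, 25  → R1 = 25
  MOV R5, R4  → R5 = 58  (save R4)
  MOV R4, R1  → R4 = 25  (R4 gets R1's value)
  MOV R1, R5  → R1 = 58  (R1 gets saved value)
Final: R4 = 25

25


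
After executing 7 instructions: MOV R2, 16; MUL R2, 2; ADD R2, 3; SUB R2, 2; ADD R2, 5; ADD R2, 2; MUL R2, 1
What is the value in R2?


Register state trace:
  MOV R2, 16  → R2 = 16
  MUL R2, 2  → R2 = 16 * 2 = 32
  ADD R2, 3  → R2 = 32 + 3 = 35
  SUB R2, 2  → R2 = 35 - 2 = 33
  ADD R2, 5  → R2 = 33 + 5 = 38
  ADD R2, 2  → R2 = 38 + 2 = 40
  MUL R2, 1  → R2 = 40 * 1 = 40
Final: R2 = 40

40


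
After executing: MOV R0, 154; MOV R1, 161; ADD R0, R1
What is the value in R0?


Register state trace:
  MOV R0, 154  → R0 = 154
  MOV R1, 161  → R1 = 161
  ADD R0, R1  → R0 = 154 + 161 = 315
Final: R0 = 315

315


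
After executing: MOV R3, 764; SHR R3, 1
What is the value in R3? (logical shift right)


Register state trace:
  MOV R3, 764  → R3 = 764
  SHR R3, 1  → R3 = 764 >> 1 = 764 // 2^1 = 382
Final: R3 = 382

382


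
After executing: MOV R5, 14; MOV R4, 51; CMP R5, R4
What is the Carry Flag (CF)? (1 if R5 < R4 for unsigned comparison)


Register state trace:
  MOV R5, 14  → R5 = 14
  MOV R4, 51  → R4 = 51
  CMP R5, R4  → unsigned 14 - 51: borrow occurs
  14 < 51, so CF = 1
CF = 1

1


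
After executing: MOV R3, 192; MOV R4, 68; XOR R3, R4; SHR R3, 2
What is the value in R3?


Register state trace:
  MOV R3, 192  → R3 = 192 (0b11000000)
  MOV R4, 68  → R4 = 68 (0b01000100)
  XOR R3, R4  → R3 = 192 XOR 68 = 132 (0b10000100)
  SHR R3, 2  → R3 = 132 >> 2 = 33
Final: R3 = 33

33


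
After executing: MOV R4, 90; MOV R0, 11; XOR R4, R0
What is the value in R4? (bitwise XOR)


Register state trace:
  MOV R4, 90  → R4 = 90 (0b01011010)
  MOV R0, 11  → R0 = 11 (0b00001011)
  XOR R4, R0  → R4 = 90 XOR 11 = 81 (0b01010001)
Final: R4 = 81

81


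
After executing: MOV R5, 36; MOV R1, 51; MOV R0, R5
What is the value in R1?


Register state trace:
  MOV R5, 36  → R5 = 36
  MOV R1, 51  → R1 = 51
  MOV R0, R5  → R0 = 36
Final: R1 = 51

51


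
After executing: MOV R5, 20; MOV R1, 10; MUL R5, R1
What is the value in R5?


Register state trace:
  MOV R5, 20  → R5 = 20
  MOV R1, 10  → R1 = 10
  MUL R5, R1  → R5 = 20 * 10 = 200
Final: R5 = 200

200


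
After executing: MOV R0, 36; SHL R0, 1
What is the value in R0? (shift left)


Register state trace:
  MOV R0, 36  → R0 = 36
  SHL R0, 1  → R0 = 36 << 1 = 36 * 2^1 = 72
Final: R0 = 72

72


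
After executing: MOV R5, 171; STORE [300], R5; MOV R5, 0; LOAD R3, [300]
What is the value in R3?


Register and memory trace:
  MOV R5, 171  → R5 = 171
  STORE [300], R5  → mem[300] = 171
  MOV R5, 0  → R5 = 0
  LOAD R3, [300]  → R3 = mem[300] = 171
Final: R3 = 171

171


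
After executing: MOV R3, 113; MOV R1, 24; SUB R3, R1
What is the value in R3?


Register state trace:
  MOV R3, 113  → R3 = 113
  MOV R1, 24  → R1 = 24
  SUB R3, R1  → R3 = 113 - 24 = 89
Final: R3 = 89

89


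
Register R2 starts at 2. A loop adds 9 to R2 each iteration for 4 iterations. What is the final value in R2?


Starting value: R2 = 2
  Iter 1: R2 = 2 + 9 = 11
  Iter 2: R2 = 11 + 9 = 20
  Iter 3: R2 = 20 + 9 = 29
  Iter 4: R2 = 29 + 9 = 38
Final: R2 = 38

38


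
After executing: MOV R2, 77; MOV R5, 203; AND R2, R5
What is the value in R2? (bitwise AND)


Register state trace:
  MOV R2, 77  → R2 = 77 (0b01001101)
  MOV R5, 203  → R5 = 203 (0b11001011)
  AND R2, R5  → R2 = 77 AND 203 = 73 (0b01001001)
Final: R2 = 73

73


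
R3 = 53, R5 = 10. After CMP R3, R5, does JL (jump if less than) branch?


Trace:
  R3 = 53, R5 = 10
  CMP R3, R5  → compares 53 vs 10
  JL checks: is 53 less than 10?
  53 > 10, so condition is false
Branch taken: No

No


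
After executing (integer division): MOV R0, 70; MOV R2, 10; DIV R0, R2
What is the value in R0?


Register state trace:
  MOV R0, 70  → R0 = 70
  MOV R2, 10  → R2 = 10
  DIV R0, R2  → R0 = 70 // 10 = 7
Final: R0 = 7

7


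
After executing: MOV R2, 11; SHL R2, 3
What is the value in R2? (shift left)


Register state trace:
  MOV R2, 11  → R2 = 11
  SHL R2, 3  → R2 = 11 << 3 = 11 * 2^3 = 88
Final: R2 = 88

88


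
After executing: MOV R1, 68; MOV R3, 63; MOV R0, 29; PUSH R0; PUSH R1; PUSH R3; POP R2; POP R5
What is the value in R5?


Stack trace (top is rightmost):
  MOV R1, 68  → R1 = 68
  MOV R3, 63  → R3 = 63
  MOV R0, 29  → R0 = 29
  PUSH R0  → stack: [29]
  PUSH R1  → stack: [29, 68]
  PUSH R3  → stack: [29, 68, 63]
  POP R2  → R2 = 63, stack: [29, 68]
  POP R5  → R5 = 68, stack: [29]
Final: R5 = 68

68


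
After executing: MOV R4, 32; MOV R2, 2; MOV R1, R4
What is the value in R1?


Register state trace:
  MOV R4, 32  → R4 = 32
  MOV R2, 2  → R2 = 2
  MOV R1, R4  → R1 = 32
Final: R1 = 32

32


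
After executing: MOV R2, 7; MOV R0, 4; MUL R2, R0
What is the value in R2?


Register state trace:
  MOV R2, 7  → R2 = 7
  MOV R0, 4  → R0 = 4
  MUL R2, R0  → R2 = 7 * 4 = 28
Final: R2 = 28

28


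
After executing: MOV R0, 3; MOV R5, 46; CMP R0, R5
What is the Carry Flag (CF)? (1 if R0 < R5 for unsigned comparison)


Register state trace:
  MOV R0, 3  → R0 = 3
  MOV R5, 46  → R5 = 46
  CMP R0, R5  → unsigned 3 - 46: borrow occurs
  3 < 46, so CF = 1
CF = 1

1


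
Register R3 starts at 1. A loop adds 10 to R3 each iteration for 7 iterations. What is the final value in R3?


Starting value: R3 = 1
  Iter 1: R3 = 1 + 10 = 11
  Iter 2: R3 = 11 + 10 = 21
  Iter 3: R3 = 21 + 10 = 31
  Iter 4: R3 = 31 + 10 = 41
  Iter 5: R3 = 41 + 10 = 51
  Iter 6: R3 = 51 + 10 = 61
  Iter 7: R3 = 61 + 10 = 71
Final: R3 = 71

71


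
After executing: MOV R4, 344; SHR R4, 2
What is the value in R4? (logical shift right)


Register state trace:
  MOV R4, 344  → R4 = 344
  SHR R4, 2  → R4 = 344 >> 2 = 344 // 2^2 = 86
Final: R4 = 86

86


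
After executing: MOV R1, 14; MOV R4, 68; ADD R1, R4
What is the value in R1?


Register state trace:
  MOV R1, 14  → R1 = 14
  MOV R4, 68  → R4 = 68
  ADD R1, R4  → R1 = 14 + 68 = 82
Final: R1 = 82

82


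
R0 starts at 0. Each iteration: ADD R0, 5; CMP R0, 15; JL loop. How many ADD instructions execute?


Loop trace (R0 starts at 0, target 15, step 5):
  ADD #1: R0 = 0 + 5 = 5  → 5 < 15, loop
  ADD #2: R0 = 5 + 5 = 10  → 10 < 15, loop
  ADD #3: R0 = 10 + 5 = 15  → 15 >= 15, exit
Total ADD instructions: 3

3


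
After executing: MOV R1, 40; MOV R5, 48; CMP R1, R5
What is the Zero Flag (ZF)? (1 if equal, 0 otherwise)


Register state trace:
  MOV R1, 40  → R1 = 40
  MOV R5, 48  → R5 = 48
  CMP R1, R5  → computes 40 - 48 = -8
  Result is nonzero, so values are not equal
ZF = 0

0


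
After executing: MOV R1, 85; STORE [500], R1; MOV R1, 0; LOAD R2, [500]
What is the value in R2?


Register and memory trace:
  MOV R1, 85  → R1 = 85
  STORE [500], R1  → mem[500] = 85
  MOV R1, 0  → R1 = 0
  LOAD R2, [500]  → R2 = mem[500] = 85
Final: R2 = 85

85


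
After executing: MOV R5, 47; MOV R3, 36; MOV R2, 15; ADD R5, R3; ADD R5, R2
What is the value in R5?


Register state trace:
  MOV R5, 47  → R5 = 47
  MOV R3, 36  → R3 = 36
  MOV R2, 15  → R2 = 15
  ADD R5, R3  → R5 = 47 + 36 = 83
  ADD R5, R2  → R5 = 83 + 15 = 98
Final: R5 = 98

98


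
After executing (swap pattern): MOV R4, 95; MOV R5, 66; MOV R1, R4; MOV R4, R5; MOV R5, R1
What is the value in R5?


Register state trace (swap pattern):
  MOV R4, 95  → R4 = 95
  MOV R5, 66  → R5 = 66
  MOV R1, R4  → R1 = 95  (save R4)
  MOV R4, R5  → R4 = 66  (R4 gets R5's value)
  MOV R5, R1  → R5 = 95  (R5 gets saved value)
Final: R5 = 95

95


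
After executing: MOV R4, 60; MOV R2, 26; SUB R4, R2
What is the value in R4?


Register state trace:
  MOV R4, 60  → R4 = 60
  MOV R2, 26  → R2 = 26
  SUB R4, R2  → R4 = 60 - 26 = 34
Final: R4 = 34

34


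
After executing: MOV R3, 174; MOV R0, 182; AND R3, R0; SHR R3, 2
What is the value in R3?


Register state trace:
  MOV R3, 174  → R3 = 174 (0b10101110)
  MOV R0, 182  → R0 = 182 (0b10110110)
  AND R3, R0  → R3 = 174 AND 182 = 166 (0b10100110)
  SHR R3, 2  → R3 = 166 >> 2 = 41
Final: R3 = 41

41


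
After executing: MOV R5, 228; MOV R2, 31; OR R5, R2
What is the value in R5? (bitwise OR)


Register state trace:
  MOV R5, 228  → R5 = 228 (0b11100100)
  MOV R2, 31  → R2 = 31 (0b00011111)
  OR R5, R2   → R5 = 228 OR 31 = 255 (0b11111111)
Final: R5 = 255

255


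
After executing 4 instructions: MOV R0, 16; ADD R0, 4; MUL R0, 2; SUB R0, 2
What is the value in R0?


Register state trace:
  MOV R0, 16  → R0 = 16
  ADD R0, 4  → R0 = 16 + 4 = 20
  MUL R0, 2  → R0 = 20 * 2 = 40
  SUB R0, 2  → R0 = 40 - 2 = 38
Final: R0 = 38

38


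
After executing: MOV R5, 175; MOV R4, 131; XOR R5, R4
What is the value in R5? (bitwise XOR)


Register state trace:
  MOV R5, 175  → R5 = 175 (0b10101111)
  MOV R4, 131  → R4 = 131 (0b10000011)
  XOR R5, R4  → R5 = 175 XOR 131 = 44 (0b00101100)
Final: R5 = 44

44


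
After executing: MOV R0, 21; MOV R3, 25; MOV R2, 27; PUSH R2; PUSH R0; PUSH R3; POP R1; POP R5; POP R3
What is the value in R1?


Stack trace (top is rightmost):
  MOV R0, 21  → R0 = 21
  MOV R3, 25  → R3 = 25
  MOV R2, 27  → R2 = 27
  PUSH R2  → stack: [27]
  PUSH R0  → stack: [27, 21]
  PUSH R3  → stack: [27, 21, 25]
  POP R1  → R1 = 25, stack: [27, 21]
  POP R5  → R5 = 21, stack: [27]
  POP R3  → R3 = 27, stack: []
Final: R1 = 25

25


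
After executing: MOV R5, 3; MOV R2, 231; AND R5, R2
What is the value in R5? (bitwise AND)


Register state trace:
  MOV R5, 3  → R5 = 3 (0b00000011)
  MOV R2, 231  → R2 = 231 (0b11100111)
  AND R5, R2  → R5 = 3 AND 231 = 3 (0b00000011)
Final: R5 = 3

3


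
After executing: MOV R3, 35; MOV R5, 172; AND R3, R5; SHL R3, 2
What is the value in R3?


Register state trace:
  MOV R3, 35  → R3 = 35 (0b00100011)
  MOV R5, 172  → R5 = 172 (0b10101100)
  AND R3, R5  → R3 = 35 AND 172 = 32 (0b00100000)
  SHL R3, 2  → R3 = 32 << 2 = 128
Final: R3 = 128

128


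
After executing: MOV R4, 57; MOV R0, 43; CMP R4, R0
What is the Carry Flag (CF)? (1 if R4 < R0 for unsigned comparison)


Register state trace:
  MOV R4, 57  → R4 = 57
  MOV R0, 43  → R0 = 43
  CMP R4, R0  → unsigned 57 - 43: no borrow
  57 >= 43, so CF = 0
CF = 0

0


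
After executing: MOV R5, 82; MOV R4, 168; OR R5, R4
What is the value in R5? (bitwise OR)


Register state trace:
  MOV R5, 82  → R5 = 82 (0b01010010)
  MOV R4, 168  → R4 = 168 (0b10101000)
  OR R5, R4   → R5 = 82 OR 168 = 250 (0b11111010)
Final: R5 = 250

250


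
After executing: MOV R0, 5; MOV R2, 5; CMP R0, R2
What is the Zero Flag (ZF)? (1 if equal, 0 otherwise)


Register state trace:
  MOV R0, 5  → R0 = 5
  MOV R2, 5  → R2 = 5
  CMP R0, R2  → computes 5 - 5 = 0
  Result is zero, so values are equal
ZF = 1

1


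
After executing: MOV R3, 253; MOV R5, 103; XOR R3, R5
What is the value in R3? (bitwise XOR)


Register state trace:
  MOV R3, 253  → R3 = 253 (0b11111101)
  MOV R5, 103  → R5 = 103 (0b01100111)
  XOR R3, R5  → R3 = 253 XOR 103 = 154 (0b10011010)
Final: R3 = 154

154


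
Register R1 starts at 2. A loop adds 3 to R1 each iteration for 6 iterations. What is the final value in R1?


Starting value: R1 = 2
  Iter 1: R1 = 2 + 3 = 5
  Iter 2: R1 = 5 + 3 = 8
  Iter 3: R1 = 8 + 3 = 11
  Iter 4: R1 = 11 + 3 = 14
  Iter 5: R1 = 14 + 3 = 17
  Iter 6: R1 = 17 + 3 = 20
Final: R1 = 20

20


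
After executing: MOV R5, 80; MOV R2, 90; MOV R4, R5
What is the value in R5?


Register state trace:
  MOV R5, 80  → R5 = 80
  MOV R2, 90  → R2 = 90
  MOV R4, R5  → R4 = 80
Final: R5 = 80

80


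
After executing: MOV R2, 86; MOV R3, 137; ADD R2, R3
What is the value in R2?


Register state trace:
  MOV R2, 86  → R2 = 86
  MOV R3, 137  → R3 = 137
  ADD R2, R3  → R2 = 86 + 137 = 223
Final: R2 = 223

223


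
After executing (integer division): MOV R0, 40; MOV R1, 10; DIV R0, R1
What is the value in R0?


Register state trace:
  MOV R0, 40  → R0 = 40
  MOV R1, 10  → R1 = 10
  DIV R0, R1  → R0 = 40 // 10 = 4
Final: R0 = 4

4


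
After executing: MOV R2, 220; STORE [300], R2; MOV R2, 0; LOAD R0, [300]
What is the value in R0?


Register and memory trace:
  MOV R2, 220  → R2 = 220
  STORE [300], R2  → mem[300] = 220
  MOV R2, 0  → R2 = 0
  LOAD R0, [300]  → R0 = mem[300] = 220
Final: R0 = 220

220


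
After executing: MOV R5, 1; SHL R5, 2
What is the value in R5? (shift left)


Register state trace:
  MOV R5, 1  → R5 = 1
  SHL R5, 2  → R5 = 1 << 2 = 1 * 2^2 = 4
Final: R5 = 4

4


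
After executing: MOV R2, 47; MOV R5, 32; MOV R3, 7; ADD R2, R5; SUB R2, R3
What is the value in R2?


Register state trace:
  MOV R2, 47  → R2 = 47
  MOV R5, 32  → R5 = 32
  MOV R3, 7  → R3 = 7
  ADD R2, R5  → R2 = 47 + 32 = 79
  SUB R2, R3  → R2 = 79 - 7 = 72
Final: R2 = 72

72


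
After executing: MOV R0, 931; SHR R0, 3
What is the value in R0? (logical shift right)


Register state trace:
  MOV R0, 931  → R0 = 931
  SHR R0, 3  → R0 = 931 >> 3 = 931 // 2^3 = 116
Final: R0 = 116

116


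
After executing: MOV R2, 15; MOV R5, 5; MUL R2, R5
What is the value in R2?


Register state trace:
  MOV R2, 15  → R2 = 15
  MOV R5, 5  → R5 = 5
  MUL R2, R5  → R2 = 15 * 5 = 75
Final: R2 = 75

75


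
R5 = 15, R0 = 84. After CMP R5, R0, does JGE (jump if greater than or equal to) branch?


Trace:
  R5 = 15, R0 = 84
  CMP R5, R0  → compares 15 vs 84
  JGE checks: is 15 greater than or equal to 84?
  15 < 84, so condition is false
Branch taken: No

No


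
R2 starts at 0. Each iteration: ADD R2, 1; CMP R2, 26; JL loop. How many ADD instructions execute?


Loop trace (R2 starts at 0, target 26, step 1):
  ADD #1: R2 = 0 + 1 = 1  → 1 < 26, loop
  ADD #2: R2 = 1 + 1 = 2  → 2 < 26, loop
  ADD #3: R2 = 2 + 1 = 3  → 3 < 26, loop
  ADD #4: R2 = 3 + 1 = 4  → 4 < 26, loop
  ADD #5: R2 = 4 + 1 = 5  → 5 < 26, loop
  ADD #6: R2 = 5 + 1 = 6  → 6 < 26, loop
  ADD #7: R2 = 6 + 1 = 7  → 7 < 26, loop
  ADD #8: R2 = 7 + 1 = 8  → 8 < 26, loop
  ADD #9: R2 = 8 + 1 = 9  → 9 < 26, loop
  ADD #10: R2 = 9 + 1 = 10  → 10 < 26, loop
  ADD #11: R2 = 10 + 1 = 11  → 11 < 26, loop
  ADD #12: R2 = 11 + 1 = 12  → 12 < 26, loop
  ADD #13: R2 = 12 + 1 = 13  → 13 < 26, loop
  ADD #14: R2 = 13 + 1 = 14  → 14 < 26, loop
  ADD #15: R2 = 14 + 1 = 15  → 15 < 26, loop
  ADD #16: R2 = 15 + 1 = 16  → 16 < 26, loop
  ADD #17: R2 = 16 + 1 = 17  → 17 < 26, loop
  ADD #18: R2 = 17 + 1 = 18  → 18 < 26, loop
  ADD #19: R2 = 18 + 1 = 19  → 19 < 26, loop
  ADD #20: R2 = 19 + 1 = 20  → 20 < 26, loop
  ADD #21: R2 = 20 + 1 = 21  → 21 < 26, loop
  ADD #22: R2 = 21 + 1 = 22  → 22 < 26, loop
  ADD #23: R2 = 22 + 1 = 23  → 23 < 26, loop
  ADD #24: R2 = 23 + 1 = 24  → 24 < 26, loop
  ADD #25: R2 = 24 + 1 = 25  → 25 < 26, loop
  ADD #26: R2 = 25 + 1 = 26  → 26 >= 26, exit
Total ADD instructions: 26

26


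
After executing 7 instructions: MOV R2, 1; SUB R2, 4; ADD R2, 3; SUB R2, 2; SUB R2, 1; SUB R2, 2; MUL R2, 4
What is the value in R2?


Register state trace:
  MOV R2, 1  → R2 = 1
  SUB R2, 4  → R2 = 1 - 4 = -3
  ADD R2, 3  → R2 = -3 + 3 = 0
  SUB R2, 2  → R2 = 0 - 2 = -2
  SUB R2, 1  → R2 = -2 - 1 = -3
  SUB R2, 2  → R2 = -3 - 2 = -5
  MUL R2, 4  → R2 = -5 * 4 = -20
Final: R2 = -20

-20


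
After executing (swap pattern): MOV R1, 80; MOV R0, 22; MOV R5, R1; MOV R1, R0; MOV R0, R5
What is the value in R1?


Register state trace (swap pattern):
  MOV R1, 80  → R1 = 80
  MOV R0, 22  → R0 = 22
  MOV R5, R1  → R5 = 80  (save R1)
  MOV R1, R0  → R1 = 22  (R1 gets R0's value)
  MOV R0, R5  → R0 = 80  (R0 gets saved value)
Final: R1 = 22

22


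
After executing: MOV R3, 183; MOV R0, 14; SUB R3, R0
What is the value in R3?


Register state trace:
  MOV R3, 183  → R3 = 183
  MOV R0, 14  → R0 = 14
  SUB R3, R0  → R3 = 183 - 14 = 169
Final: R3 = 169

169


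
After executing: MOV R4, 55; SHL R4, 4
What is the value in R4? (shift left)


Register state trace:
  MOV R4, 55  → R4 = 55
  SHL R4, 4  → R4 = 55 << 4 = 55 * 2^4 = 880
Final: R4 = 880

880


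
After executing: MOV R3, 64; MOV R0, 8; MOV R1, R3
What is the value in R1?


Register state trace:
  MOV R3, 64  → R3 = 64
  MOV R0, 8  → R0 = 8
  MOV R1, R3  → R1 = 64
Final: R1 = 64

64


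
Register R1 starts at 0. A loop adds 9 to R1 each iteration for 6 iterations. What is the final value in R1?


Starting value: R1 = 0
  Iter 1: R1 = 0 + 9 = 9
  Iter 2: R1 = 9 + 9 = 18
  Iter 3: R1 = 18 + 9 = 27
  Iter 4: R1 = 27 + 9 = 36
  Iter 5: R1 = 36 + 9 = 45
  Iter 6: R1 = 45 + 9 = 54
Final: R1 = 54

54


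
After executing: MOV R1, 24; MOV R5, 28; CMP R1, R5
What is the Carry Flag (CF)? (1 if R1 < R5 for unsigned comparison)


Register state trace:
  MOV R1, 24  → R1 = 24
  MOV R5, 28  → R5 = 28
  CMP R1, R5  → unsigned 24 - 28: borrow occurs
  24 < 28, so CF = 1
CF = 1

1


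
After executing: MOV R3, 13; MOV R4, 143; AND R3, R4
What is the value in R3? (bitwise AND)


Register state trace:
  MOV R3, 13  → R3 = 13 (0b00001101)
  MOV R4, 143  → R4 = 143 (0b10001111)
  AND R3, R4  → R3 = 13 AND 143 = 13 (0b00001101)
Final: R3 = 13

13


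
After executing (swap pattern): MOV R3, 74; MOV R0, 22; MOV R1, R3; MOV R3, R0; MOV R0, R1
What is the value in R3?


Register state trace (swap pattern):
  MOV R3, 74  → R3 = 74
  MOV R0, 22  → R0 = 22
  MOV R1, R3  → R1 = 74  (save R3)
  MOV R3, R0  → R3 = 22  (R3 gets R0's value)
  MOV R0, R1  → R0 = 74  (R0 gets saved value)
Final: R3 = 22

22


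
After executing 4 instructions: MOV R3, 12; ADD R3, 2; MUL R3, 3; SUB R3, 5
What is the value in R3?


Register state trace:
  MOV R3, 12  → R3 = 12
  ADD R3, 2  → R3 = 12 + 2 = 14
  MUL R3, 3  → R3 = 14 * 3 = 42
  SUB R3, 5  → R3 = 42 - 5 = 37
Final: R3 = 37

37


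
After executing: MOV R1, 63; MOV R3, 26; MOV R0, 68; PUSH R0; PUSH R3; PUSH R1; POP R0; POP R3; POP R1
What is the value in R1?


Stack trace (top is rightmost):
  MOV R1, 63  → R1 = 63
  MOV R3, 26  → R3 = 26
  MOV R0, 68  → R0 = 68
  PUSH R0  → stack: [68]
  PUSH R3  → stack: [68, 26]
  PUSH R1  → stack: [68, 26, 63]
  POP R0  → R0 = 63, stack: [68, 26]
  POP R3  → R3 = 26, stack: [68]
  POP R1  → R1 = 68, stack: []
Final: R1 = 68

68


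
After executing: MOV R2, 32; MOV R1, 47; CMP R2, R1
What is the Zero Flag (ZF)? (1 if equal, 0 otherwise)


Register state trace:
  MOV R2, 32  → R2 = 32
  MOV R1, 47  → R1 = 47
  CMP R2, R1  → computes 32 - 47 = -15
  Result is nonzero, so values are not equal
ZF = 0

0


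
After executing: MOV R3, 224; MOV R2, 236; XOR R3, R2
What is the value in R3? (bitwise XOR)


Register state trace:
  MOV R3, 224  → R3 = 224 (0b11100000)
  MOV R2, 236  → R2 = 236 (0b11101100)
  XOR R3, R2  → R3 = 224 XOR 236 = 12 (0b00001100)
Final: R3 = 12

12


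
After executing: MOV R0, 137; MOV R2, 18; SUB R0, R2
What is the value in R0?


Register state trace:
  MOV R0, 137  → R0 = 137
  MOV R2, 18  → R2 = 18
  SUB R0, R2  → R0 = 137 - 18 = 119
Final: R0 = 119

119


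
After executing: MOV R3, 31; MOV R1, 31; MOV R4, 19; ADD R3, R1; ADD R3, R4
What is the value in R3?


Register state trace:
  MOV R3, 31  → R3 = 31
  MOV R1, 31  → R1 = 31
  MOV R4, 19  → R4 = 19
  ADD R3, R1  → R3 = 31 + 31 = 62
  ADD R3, R4  → R3 = 62 + 19 = 81
Final: R3 = 81

81


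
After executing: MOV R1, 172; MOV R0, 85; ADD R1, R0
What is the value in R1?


Register state trace:
  MOV R1, 172  → R1 = 172
  MOV R0, 85  → R0 = 85
  ADD R1, R0  → R1 = 172 + 85 = 257
Final: R1 = 257

257


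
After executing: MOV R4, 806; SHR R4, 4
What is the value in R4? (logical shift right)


Register state trace:
  MOV R4, 806  → R4 = 806
  SHR R4, 4  → R4 = 806 >> 4 = 806 // 2^4 = 50
Final: R4 = 50

50


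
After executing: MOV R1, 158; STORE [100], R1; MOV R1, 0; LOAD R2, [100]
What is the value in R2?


Register and memory trace:
  MOV R1, 158  → R1 = 158
  STORE [100], R1  → mem[100] = 158
  MOV R1, 0  → R1 = 0
  LOAD R2, [100]  → R2 = mem[100] = 158
Final: R2 = 158

158


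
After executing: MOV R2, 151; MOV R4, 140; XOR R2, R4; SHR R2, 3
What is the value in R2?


Register state trace:
  MOV R2, 151  → R2 = 151 (0b10010111)
  MOV R4, 140  → R4 = 140 (0b10001100)
  XOR R2, R4  → R2 = 151 XOR 140 = 27 (0b00011011)
  SHR R2, 3  → R2 = 27 >> 3 = 3
Final: R2 = 3

3


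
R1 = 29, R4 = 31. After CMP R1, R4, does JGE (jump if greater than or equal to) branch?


Trace:
  R1 = 29, R4 = 31
  CMP R1, R4  → compares 29 vs 31
  JGE checks: is 29 greater than or equal to 31?
  29 < 31, so condition is false
Branch taken: No

No


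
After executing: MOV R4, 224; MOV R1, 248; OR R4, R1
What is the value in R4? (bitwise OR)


Register state trace:
  MOV R4, 224  → R4 = 224 (0b11100000)
  MOV R1, 248  → R1 = 248 (0b11111000)
  OR R4, R1   → R4 = 224 OR 248 = 248 (0b11111000)
Final: R4 = 248

248


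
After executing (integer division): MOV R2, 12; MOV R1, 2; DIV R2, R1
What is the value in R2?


Register state trace:
  MOV R2, 12  → R2 = 12
  MOV R1, 2  → R1 = 2
  DIV R2, R1  → R2 = 12 // 2 = 6
Final: R2 = 6

6


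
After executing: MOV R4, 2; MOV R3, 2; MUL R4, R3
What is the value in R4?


Register state trace:
  MOV R4, 2  → R4 = 2
  MOV R3, 2  → R3 = 2
  MUL R4, R3  → R4 = 2 * 2 = 4
Final: R4 = 4

4


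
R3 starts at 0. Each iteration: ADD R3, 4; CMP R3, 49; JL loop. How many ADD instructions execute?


Loop trace (R3 starts at 0, target 49, step 4):
  ADD #1: R3 = 0 + 4 = 4  → 4 < 49, loop
  ADD #2: R3 = 4 + 4 = 8  → 8 < 49, loop
  ADD #3: R3 = 8 + 4 = 12  → 12 < 49, loop
  ADD #4: R3 = 12 + 4 = 16  → 16 < 49, loop
  ADD #5: R3 = 16 + 4 = 20  → 20 < 49, loop
  ADD #6: R3 = 20 + 4 = 24  → 24 < 49, loop
  ADD #7: R3 = 24 + 4 = 28  → 28 < 49, loop
  ADD #8: R3 = 28 + 4 = 32  → 32 < 49, loop
  ADD #9: R3 = 32 + 4 = 36  → 36 < 49, loop
  ADD #10: R3 = 36 + 4 = 40  → 40 < 49, loop
  ADD #11: R3 = 40 + 4 = 44  → 44 < 49, loop
  ADD #12: R3 = 44 + 4 = 48  → 48 < 49, loop
  ADD #13: R3 = 48 + 4 = 52  → 52 >= 49, exit
Total ADD instructions: 13

13


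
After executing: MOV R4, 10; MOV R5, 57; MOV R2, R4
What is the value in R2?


Register state trace:
  MOV R4, 10  → R4 = 10
  MOV R5, 57  → R5 = 57
  MOV R2, R4  → R2 = 10
Final: R2 = 10

10


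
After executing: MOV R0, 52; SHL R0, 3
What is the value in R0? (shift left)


Register state trace:
  MOV R0, 52  → R0 = 52
  SHL R0, 3  → R0 = 52 << 3 = 52 * 2^3 = 416
Final: R0 = 416

416


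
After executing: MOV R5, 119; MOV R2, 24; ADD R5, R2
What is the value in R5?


Register state trace:
  MOV R5, 119  → R5 = 119
  MOV R2, 24  → R2 = 24
  ADD R5, R2  → R5 = 119 + 24 = 143
Final: R5 = 143

143


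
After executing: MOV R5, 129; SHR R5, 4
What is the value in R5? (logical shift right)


Register state trace:
  MOV R5, 129  → R5 = 129
  SHR R5, 4  → R5 = 129 >> 4 = 129 // 2^4 = 8
Final: R5 = 8

8


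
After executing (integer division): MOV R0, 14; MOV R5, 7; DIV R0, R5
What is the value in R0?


Register state trace:
  MOV R0, 14  → R0 = 14
  MOV R5, 7  → R5 = 7
  DIV R0, R5  → R0 = 14 // 7 = 2
Final: R0 = 2

2


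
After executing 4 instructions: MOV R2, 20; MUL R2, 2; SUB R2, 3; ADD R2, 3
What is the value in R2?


Register state trace:
  MOV R2, 20  → R2 = 20
  MUL R2, 2  → R2 = 20 * 2 = 40
  SUB R2, 3  → R2 = 40 - 3 = 37
  ADD R2, 3  → R2 = 37 + 3 = 40
Final: R2 = 40

40


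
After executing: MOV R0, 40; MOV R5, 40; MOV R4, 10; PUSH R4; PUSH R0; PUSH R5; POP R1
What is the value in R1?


Stack trace (top is rightmost):
  MOV R0, 40  → R0 = 40
  MOV R5, 40  → R5 = 40
  MOV R4, 10  → R4 = 10
  PUSH R4  → stack: [10]
  PUSH R0  → stack: [10, 40]
  PUSH R5  → stack: [10, 40, 40]
  POP R1  → R1 = 40, stack: [10, 40]
Final: R1 = 40

40


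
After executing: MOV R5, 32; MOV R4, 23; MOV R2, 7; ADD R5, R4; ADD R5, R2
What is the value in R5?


Register state trace:
  MOV R5, 32  → R5 = 32
  MOV R4, 23  → R4 = 23
  MOV R2, 7  → R2 = 7
  ADD R5, R4  → R5 = 32 + 23 = 55
  ADD R5, R2  → R5 = 55 + 7 = 62
Final: R5 = 62

62


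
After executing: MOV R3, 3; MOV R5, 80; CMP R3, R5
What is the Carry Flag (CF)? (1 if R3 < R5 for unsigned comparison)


Register state trace:
  MOV R3, 3  → R3 = 3
  MOV R5, 80  → R5 = 80
  CMP R3, R5  → unsigned 3 - 80: borrow occurs
  3 < 80, so CF = 1
CF = 1

1


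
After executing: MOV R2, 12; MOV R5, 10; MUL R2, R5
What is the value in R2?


Register state trace:
  MOV R2, 12  → R2 = 12
  MOV R5, 10  → R5 = 10
  MUL R2, R5  → R2 = 12 * 10 = 120
Final: R2 = 120

120


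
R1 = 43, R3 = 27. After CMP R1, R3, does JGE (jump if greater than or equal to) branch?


Trace:
  R1 = 43, R3 = 27
  CMP R1, R3  → compares 43 vs 27
  JGE checks: is 43 greater than or equal to 27?
  43 > 27, so condition is true
Branch taken: Yes

Yes
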